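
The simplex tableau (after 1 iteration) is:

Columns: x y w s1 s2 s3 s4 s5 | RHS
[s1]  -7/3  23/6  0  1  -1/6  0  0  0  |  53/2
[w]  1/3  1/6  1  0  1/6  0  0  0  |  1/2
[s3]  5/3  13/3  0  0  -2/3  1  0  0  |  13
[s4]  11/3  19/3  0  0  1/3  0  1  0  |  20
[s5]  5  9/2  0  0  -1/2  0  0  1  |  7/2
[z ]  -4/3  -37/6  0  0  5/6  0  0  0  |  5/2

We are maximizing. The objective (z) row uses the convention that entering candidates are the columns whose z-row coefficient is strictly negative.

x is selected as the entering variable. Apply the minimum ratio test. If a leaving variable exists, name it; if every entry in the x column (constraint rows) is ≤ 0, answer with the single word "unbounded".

Ratios: row 1 (s1): entry -7/3 ≤ 0, skip; row 2 (w): (1/2)/(1/3) = 3/2; row 3 (s3): 13/(5/3) = 39/5; row 4 (s4): 20/(11/3) = 60/11; row 5 (s5): (7/2)/5 = 7/10.
Minimum ratio is in the s5 row, so s5 leaves.

s5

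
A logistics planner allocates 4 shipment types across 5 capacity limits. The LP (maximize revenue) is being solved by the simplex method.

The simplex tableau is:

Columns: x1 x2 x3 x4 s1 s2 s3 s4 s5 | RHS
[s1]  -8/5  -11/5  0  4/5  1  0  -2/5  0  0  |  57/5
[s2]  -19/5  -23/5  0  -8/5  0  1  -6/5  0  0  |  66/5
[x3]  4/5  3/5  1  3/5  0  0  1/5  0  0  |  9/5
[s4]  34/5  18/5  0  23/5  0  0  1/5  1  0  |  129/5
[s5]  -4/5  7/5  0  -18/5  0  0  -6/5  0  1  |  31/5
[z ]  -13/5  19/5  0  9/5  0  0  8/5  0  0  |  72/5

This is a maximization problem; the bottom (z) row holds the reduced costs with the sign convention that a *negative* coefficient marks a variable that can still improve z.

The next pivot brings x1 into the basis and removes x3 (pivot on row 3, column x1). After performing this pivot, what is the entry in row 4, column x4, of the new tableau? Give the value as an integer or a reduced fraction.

-1/2

Pivot element is row 3, column x1: 4/5.
Normalize row 3: new (row 3, x4) = (3/5)/(4/5) = 3/4.
row 4 ← row 4 − (34/5)·(new row 3): 23/5 − (34/5)·(3/4) = -1/2.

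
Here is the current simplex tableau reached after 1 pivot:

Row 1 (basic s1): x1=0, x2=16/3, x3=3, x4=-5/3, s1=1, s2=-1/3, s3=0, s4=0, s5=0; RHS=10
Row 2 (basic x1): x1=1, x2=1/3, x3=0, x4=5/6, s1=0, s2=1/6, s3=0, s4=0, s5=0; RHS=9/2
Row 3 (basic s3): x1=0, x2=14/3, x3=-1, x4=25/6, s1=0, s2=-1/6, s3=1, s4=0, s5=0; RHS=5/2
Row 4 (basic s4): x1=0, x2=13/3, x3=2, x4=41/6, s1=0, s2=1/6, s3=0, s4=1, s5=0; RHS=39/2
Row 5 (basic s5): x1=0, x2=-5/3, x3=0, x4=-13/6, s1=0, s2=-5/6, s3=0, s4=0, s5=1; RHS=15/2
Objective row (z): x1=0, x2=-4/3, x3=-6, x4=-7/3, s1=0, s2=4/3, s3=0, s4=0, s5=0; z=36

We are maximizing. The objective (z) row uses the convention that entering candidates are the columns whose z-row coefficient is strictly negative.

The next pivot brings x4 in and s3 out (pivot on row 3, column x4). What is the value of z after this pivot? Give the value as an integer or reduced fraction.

Minimum ratio for x4: (5/2)/(25/6) = 3/5.
z changes by −(z-row coeff of x4)·ratio = −(-7/3)·(3/5) = 7/5.
New z = 36 + (7/5) = 187/5.

187/5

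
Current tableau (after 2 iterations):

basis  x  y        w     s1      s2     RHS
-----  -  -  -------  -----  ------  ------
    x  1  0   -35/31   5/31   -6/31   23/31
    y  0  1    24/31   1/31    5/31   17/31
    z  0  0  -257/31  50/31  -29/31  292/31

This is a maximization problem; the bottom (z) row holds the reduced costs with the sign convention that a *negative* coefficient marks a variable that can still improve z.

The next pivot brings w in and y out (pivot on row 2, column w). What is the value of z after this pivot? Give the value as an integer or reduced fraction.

Minimum ratio for w: (17/31)/(24/31) = 17/24.
z changes by −(z-row coeff of w)·ratio = −(-257/31)·(17/24) = 4369/744.
New z = 292/31 + (4369/744) = 367/24.

367/24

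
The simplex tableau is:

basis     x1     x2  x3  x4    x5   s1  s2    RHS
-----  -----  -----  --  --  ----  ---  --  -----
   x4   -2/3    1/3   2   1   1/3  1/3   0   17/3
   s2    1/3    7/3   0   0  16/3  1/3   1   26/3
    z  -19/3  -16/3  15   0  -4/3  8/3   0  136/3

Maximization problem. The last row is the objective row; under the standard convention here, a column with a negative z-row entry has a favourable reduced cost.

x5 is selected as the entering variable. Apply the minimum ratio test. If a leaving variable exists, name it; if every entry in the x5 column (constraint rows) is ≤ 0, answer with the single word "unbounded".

s2

Ratios: row 1 (x4): (17/3)/(1/3) = 17; row 2 (s2): (26/3)/(16/3) = 13/8.
Minimum ratio is in the s2 row, so s2 leaves.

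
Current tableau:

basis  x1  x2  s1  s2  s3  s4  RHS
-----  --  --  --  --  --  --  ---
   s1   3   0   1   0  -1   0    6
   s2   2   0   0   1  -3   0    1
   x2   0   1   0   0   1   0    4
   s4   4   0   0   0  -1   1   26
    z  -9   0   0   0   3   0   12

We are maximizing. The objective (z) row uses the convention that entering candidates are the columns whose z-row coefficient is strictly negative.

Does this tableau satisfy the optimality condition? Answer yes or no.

no

Column x1 has objective-row coefficient -9, which is negative; an improving pivot exists, so not yet optimal.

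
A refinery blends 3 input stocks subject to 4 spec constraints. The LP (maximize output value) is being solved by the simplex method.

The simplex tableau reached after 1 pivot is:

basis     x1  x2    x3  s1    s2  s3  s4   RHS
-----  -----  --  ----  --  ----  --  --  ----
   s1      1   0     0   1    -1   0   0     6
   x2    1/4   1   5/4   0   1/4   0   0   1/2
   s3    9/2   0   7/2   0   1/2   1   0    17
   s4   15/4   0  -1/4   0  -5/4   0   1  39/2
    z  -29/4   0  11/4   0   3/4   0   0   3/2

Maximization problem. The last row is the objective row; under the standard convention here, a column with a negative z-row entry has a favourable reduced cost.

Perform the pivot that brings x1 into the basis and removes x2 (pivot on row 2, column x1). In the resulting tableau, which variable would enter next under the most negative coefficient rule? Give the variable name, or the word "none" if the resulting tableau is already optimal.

none

Pivot element 1/4. New z-row = old z-row − (-29/4)·(row 2/(1/4)).
Updated z-row coefficients: x1: 0, x2: 29, x3: 39, s1: 0, s2: 8, s3: 0, s4: 0.
No coefficient is strictly negative; the tableau after this pivot is optimal.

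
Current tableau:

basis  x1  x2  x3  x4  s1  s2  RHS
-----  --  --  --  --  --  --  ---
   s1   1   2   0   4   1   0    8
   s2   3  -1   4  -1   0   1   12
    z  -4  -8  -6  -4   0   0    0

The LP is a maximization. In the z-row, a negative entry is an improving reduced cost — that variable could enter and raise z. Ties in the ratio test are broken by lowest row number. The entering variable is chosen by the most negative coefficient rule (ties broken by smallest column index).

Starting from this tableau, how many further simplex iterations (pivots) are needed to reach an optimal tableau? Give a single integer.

pivot: x2 in, s1 out → z = 32
pivot: x3 in, s2 out → z = 56
No improving column remains; optimal.

2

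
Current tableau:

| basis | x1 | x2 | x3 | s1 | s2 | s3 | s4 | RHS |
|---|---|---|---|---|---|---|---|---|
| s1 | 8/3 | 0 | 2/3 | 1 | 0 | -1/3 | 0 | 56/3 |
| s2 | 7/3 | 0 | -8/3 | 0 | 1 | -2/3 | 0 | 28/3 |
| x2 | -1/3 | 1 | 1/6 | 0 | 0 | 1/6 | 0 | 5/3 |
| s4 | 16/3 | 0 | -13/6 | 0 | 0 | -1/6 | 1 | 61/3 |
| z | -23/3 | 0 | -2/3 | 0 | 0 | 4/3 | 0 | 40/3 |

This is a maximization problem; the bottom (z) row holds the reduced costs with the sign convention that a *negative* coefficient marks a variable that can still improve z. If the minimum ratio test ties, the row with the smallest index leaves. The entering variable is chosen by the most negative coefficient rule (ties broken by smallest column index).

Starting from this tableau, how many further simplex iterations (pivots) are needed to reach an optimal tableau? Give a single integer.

2

pivot: x1 in, s4 out → z = 681/16
pivot: x3 in, s1 out → z = 853/14
No improving column remains; optimal.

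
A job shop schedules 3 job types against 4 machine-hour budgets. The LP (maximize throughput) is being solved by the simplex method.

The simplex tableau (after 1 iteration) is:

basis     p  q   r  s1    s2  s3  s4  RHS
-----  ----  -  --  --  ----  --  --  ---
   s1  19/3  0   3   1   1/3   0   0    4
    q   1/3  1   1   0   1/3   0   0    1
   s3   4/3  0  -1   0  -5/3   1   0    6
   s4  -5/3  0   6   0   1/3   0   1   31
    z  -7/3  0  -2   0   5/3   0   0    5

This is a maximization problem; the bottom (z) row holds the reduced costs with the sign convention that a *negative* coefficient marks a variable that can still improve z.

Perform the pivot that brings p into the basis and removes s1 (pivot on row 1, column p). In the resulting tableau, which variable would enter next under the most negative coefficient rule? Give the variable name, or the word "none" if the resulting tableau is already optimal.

Pivot element 19/3. New z-row = old z-row − (-7/3)·(row 1/(19/3)).
Updated z-row coefficients: p: 0, q: 0, r: -17/19, s1: 7/19, s2: 34/19, s3: 0, s4: 0.
The most negative is -17/19 in column r, so r would enter next.

r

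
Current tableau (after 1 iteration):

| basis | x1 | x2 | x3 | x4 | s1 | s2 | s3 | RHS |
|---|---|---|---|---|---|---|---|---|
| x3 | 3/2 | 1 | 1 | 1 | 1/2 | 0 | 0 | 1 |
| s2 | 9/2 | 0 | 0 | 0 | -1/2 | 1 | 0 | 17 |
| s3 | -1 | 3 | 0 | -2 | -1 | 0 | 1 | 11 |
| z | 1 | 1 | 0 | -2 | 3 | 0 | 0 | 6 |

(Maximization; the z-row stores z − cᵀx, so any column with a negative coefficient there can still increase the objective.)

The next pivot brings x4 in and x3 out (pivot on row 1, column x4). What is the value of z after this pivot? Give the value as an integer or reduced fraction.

8

Minimum ratio for x4: 1/1 = 1.
z changes by −(z-row coeff of x4)·ratio = −(-2)·1 = 2.
New z = 6 + 2 = 8.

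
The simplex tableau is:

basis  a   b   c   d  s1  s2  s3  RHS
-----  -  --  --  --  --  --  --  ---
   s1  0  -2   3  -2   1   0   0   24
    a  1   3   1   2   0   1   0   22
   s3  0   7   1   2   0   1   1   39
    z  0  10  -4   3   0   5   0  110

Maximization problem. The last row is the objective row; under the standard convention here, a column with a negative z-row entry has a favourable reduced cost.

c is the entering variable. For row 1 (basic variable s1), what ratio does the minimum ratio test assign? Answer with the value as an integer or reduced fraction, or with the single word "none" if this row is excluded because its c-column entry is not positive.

8

Ratio = RHS / (c entry) = 24 / 3 = 8.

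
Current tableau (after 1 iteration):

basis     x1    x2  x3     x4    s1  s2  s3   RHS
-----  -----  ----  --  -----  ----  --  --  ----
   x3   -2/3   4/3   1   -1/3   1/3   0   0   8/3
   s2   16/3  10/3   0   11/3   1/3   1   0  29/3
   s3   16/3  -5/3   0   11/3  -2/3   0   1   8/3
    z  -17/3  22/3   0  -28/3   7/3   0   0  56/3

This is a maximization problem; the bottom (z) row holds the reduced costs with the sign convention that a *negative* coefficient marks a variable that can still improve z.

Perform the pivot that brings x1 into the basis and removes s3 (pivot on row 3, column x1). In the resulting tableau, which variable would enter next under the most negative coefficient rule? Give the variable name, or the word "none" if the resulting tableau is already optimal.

Pivot element 16/3. New z-row = old z-row − (-17/3)·(row 3/(16/3)).
Updated z-row coefficients: x1: 0, x2: 89/16, x3: 0, x4: -87/16, s1: 13/8, s2: 0, s3: 17/16.
The most negative is -87/16 in column x4, so x4 would enter next.

x4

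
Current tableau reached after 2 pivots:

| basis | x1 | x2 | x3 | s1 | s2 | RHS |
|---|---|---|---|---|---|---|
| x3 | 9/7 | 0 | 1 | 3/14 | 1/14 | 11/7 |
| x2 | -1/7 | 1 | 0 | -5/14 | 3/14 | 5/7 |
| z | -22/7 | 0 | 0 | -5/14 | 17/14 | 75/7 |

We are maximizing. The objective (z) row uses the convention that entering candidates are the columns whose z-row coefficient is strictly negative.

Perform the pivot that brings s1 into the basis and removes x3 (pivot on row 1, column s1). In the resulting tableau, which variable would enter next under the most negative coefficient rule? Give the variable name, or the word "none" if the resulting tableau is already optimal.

x1

Pivot element 3/14. New z-row = old z-row − (-5/14)·(row 1/(3/14)).
Updated z-row coefficients: x1: -1, x2: 0, x3: 5/3, s1: 0, s2: 4/3.
The most negative is -1 in column x1, so x1 would enter next.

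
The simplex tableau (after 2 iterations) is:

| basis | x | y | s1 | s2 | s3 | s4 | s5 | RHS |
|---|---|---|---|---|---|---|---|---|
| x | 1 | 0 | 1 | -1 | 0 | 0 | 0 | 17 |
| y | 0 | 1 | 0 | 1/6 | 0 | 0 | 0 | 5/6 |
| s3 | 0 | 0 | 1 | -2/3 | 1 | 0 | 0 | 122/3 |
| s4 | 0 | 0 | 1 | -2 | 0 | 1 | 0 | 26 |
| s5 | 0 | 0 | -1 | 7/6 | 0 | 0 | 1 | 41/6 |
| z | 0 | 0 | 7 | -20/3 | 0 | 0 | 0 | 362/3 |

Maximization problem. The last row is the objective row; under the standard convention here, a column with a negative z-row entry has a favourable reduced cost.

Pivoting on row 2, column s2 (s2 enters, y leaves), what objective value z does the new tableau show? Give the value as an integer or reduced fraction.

Minimum ratio for s2: (5/6)/(1/6) = 5.
z changes by −(z-row coeff of s2)·ratio = −(-20/3)·5 = 100/3.
New z = 362/3 + (100/3) = 154.

154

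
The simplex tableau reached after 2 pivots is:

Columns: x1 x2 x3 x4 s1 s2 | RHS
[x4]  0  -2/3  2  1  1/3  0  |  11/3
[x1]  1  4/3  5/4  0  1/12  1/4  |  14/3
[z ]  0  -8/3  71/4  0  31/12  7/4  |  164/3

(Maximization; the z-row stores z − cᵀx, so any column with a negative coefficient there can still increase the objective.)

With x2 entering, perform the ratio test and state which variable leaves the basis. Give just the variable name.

Ratios: row 1 (x4): entry -2/3 ≤ 0, skip; row 2 (x1): (14/3)/(4/3) = 7/2.
Minimum ratio 7/2 is in the x1 row, so x1 leaves.

x1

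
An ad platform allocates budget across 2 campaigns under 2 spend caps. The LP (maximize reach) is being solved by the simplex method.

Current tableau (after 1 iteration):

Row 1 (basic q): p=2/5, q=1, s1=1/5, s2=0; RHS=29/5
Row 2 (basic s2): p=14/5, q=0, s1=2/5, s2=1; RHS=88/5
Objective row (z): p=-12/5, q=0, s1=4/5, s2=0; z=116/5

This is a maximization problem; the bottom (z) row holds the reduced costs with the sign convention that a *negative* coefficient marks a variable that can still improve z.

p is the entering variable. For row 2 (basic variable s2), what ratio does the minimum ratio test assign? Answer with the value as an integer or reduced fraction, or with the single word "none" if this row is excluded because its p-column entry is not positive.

44/7

Ratio = RHS / (p entry) = (88/5) / (14/5) = 44/7.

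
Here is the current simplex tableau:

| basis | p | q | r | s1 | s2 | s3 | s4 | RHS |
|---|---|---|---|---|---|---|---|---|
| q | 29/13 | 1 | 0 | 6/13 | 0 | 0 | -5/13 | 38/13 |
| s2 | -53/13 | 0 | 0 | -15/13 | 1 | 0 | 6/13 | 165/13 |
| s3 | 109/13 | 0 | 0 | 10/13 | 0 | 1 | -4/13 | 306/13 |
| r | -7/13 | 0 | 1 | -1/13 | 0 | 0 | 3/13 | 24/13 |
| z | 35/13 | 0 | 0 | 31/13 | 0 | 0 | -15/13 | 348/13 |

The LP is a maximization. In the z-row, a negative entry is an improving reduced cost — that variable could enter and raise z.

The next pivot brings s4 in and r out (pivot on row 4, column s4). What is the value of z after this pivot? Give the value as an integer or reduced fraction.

Minimum ratio for s4: (24/13)/(3/13) = 8.
z changes by −(z-row coeff of s4)·ratio = −(-15/13)·8 = 120/13.
New z = 348/13 + (120/13) = 36.

36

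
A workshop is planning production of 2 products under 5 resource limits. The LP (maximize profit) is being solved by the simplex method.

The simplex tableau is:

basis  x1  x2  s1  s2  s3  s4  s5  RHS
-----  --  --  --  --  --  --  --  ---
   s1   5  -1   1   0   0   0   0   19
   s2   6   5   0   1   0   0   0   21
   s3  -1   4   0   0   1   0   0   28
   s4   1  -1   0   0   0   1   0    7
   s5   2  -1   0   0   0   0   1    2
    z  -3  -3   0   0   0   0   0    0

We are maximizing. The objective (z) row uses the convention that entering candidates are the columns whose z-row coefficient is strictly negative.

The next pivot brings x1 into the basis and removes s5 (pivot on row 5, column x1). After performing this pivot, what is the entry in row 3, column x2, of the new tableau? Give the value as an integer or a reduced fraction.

7/2

Pivot element is row 5, column x1: 2.
Normalize row 5: new (row 5, x2) = (-1)/2 = -1/2.
row 3 ← row 3 − (-1)·(new row 5): 4 − (-1)·(-1/2) = 7/2.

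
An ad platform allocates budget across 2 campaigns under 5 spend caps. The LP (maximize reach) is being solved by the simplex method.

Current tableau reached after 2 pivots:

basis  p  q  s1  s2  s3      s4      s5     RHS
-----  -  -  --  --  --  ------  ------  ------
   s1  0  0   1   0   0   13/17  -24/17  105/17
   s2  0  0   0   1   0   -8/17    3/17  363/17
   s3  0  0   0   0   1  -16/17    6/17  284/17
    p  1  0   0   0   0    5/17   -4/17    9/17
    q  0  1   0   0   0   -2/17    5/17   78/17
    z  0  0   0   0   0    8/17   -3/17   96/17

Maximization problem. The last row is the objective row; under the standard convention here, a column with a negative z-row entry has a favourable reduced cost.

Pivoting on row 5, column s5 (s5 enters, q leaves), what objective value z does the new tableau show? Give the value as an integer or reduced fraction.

42/5

Minimum ratio for s5: (78/17)/(5/17) = 78/5.
z changes by −(z-row coeff of s5)·ratio = −(-3/17)·(78/5) = 234/85.
New z = 96/17 + (234/85) = 42/5.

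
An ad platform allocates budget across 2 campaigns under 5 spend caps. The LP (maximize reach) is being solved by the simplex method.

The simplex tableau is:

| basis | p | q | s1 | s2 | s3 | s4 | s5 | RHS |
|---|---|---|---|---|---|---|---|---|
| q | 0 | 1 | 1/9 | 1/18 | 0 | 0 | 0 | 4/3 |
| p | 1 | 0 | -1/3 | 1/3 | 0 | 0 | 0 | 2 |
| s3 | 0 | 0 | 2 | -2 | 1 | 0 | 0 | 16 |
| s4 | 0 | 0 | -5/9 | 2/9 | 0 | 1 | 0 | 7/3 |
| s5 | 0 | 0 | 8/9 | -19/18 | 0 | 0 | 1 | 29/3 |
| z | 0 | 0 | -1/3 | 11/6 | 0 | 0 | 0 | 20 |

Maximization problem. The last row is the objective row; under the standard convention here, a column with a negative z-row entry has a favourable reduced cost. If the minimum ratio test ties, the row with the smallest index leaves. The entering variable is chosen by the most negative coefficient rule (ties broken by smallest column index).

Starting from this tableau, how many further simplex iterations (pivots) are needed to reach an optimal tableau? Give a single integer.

1

pivot: s1 in, s3 out → z = 68/3
No improving column remains; optimal.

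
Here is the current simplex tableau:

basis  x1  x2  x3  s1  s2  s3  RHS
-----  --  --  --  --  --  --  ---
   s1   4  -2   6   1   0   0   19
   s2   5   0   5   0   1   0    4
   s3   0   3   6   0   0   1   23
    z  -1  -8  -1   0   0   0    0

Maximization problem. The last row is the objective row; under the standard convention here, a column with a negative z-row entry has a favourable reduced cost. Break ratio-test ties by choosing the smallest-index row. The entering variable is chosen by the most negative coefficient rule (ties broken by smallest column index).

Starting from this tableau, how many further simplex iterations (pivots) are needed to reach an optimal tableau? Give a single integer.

2

pivot: x2 in, s3 out → z = 184/3
pivot: x1 in, s2 out → z = 932/15
No improving column remains; optimal.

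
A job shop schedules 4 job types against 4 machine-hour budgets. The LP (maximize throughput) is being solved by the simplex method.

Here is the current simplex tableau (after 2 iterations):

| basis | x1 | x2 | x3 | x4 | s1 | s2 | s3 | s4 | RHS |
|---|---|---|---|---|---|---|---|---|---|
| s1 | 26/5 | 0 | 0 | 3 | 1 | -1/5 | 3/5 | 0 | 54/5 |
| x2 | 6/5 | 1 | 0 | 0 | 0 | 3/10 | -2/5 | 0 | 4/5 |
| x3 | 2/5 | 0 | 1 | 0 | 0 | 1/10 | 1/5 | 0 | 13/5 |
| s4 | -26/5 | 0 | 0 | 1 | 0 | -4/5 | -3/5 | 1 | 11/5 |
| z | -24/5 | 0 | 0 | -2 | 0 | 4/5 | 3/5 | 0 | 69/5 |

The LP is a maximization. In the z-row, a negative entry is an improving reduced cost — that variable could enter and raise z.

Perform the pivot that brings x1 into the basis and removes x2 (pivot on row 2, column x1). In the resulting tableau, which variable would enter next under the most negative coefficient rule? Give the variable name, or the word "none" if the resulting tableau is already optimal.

x4

Pivot element 6/5. New z-row = old z-row − (-24/5)·(row 2/(6/5)).
Updated z-row coefficients: x1: 0, x2: 4, x3: 0, x4: -2, s1: 0, s2: 2, s3: -1, s4: 0.
The most negative is -2 in column x4, so x4 would enter next.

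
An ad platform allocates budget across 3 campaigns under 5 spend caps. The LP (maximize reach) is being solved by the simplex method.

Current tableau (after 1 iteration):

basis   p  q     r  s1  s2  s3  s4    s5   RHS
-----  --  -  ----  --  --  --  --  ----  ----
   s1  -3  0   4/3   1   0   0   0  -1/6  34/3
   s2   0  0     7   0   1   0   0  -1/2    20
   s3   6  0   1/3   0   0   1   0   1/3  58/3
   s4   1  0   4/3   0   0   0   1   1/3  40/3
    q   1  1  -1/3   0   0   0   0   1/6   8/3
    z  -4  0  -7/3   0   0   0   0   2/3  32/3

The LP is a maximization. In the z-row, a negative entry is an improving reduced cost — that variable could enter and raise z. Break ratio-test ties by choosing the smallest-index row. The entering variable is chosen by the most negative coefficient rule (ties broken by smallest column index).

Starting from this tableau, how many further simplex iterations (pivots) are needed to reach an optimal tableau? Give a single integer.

3

pivot: p in, q out → z = 64/3
pivot: r in, s3 out → z = 186/7
pivot: q in, s2 out → z = 1864/63
No improving column remains; optimal.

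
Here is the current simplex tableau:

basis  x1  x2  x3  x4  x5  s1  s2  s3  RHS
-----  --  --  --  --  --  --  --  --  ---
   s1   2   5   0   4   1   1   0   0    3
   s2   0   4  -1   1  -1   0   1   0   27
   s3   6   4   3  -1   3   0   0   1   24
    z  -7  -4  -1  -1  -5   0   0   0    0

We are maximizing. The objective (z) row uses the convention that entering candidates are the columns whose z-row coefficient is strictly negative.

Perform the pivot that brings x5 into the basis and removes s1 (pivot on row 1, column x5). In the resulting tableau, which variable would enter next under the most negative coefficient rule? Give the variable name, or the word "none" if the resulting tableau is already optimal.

Pivot element 1. New z-row = old z-row − (-5)·(row 1/1).
Updated z-row coefficients: x1: 3, x2: 21, x3: -1, x4: 19, x5: 0, s1: 5, s2: 0, s3: 0.
The most negative is -1 in column x3, so x3 would enter next.

x3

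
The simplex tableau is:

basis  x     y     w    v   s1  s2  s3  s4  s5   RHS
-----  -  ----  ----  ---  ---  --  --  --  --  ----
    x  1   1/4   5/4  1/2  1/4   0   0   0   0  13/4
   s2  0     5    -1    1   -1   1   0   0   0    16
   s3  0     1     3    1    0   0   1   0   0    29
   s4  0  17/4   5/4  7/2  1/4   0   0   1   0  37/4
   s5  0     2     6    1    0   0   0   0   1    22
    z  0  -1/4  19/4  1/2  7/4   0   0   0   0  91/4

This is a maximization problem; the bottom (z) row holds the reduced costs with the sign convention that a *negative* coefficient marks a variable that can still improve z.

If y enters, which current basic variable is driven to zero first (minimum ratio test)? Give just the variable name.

Ratios: row 1 (x): (13/4)/(1/4) = 13; row 2 (s2): 16/5 = 16/5; row 3 (s3): 29/1 = 29; row 4 (s4): (37/4)/(17/4) = 37/17; row 5 (s5): 22/2 = 11.
Minimum ratio 37/17 is in the s4 row, so s4 leaves.

s4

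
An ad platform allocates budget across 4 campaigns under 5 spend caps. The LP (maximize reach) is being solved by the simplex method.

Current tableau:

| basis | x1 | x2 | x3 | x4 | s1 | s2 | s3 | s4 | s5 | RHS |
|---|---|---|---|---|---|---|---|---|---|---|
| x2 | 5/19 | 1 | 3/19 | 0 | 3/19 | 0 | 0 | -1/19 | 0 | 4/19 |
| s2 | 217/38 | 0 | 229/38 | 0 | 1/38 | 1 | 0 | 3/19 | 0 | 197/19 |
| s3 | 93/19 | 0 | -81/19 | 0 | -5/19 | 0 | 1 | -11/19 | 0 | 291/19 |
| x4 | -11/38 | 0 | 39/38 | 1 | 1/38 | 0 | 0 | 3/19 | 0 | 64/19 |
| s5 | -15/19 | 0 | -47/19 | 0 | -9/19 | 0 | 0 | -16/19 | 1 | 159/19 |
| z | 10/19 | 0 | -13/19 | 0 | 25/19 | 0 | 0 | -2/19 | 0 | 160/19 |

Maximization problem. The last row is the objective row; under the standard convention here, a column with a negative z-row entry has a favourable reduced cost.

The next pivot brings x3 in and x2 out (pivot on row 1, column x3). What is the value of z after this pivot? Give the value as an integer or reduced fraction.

Minimum ratio for x3: (4/19)/(3/19) = 4/3.
z changes by −(z-row coeff of x3)·ratio = −(-13/19)·(4/3) = 52/57.
New z = 160/19 + (52/57) = 28/3.

28/3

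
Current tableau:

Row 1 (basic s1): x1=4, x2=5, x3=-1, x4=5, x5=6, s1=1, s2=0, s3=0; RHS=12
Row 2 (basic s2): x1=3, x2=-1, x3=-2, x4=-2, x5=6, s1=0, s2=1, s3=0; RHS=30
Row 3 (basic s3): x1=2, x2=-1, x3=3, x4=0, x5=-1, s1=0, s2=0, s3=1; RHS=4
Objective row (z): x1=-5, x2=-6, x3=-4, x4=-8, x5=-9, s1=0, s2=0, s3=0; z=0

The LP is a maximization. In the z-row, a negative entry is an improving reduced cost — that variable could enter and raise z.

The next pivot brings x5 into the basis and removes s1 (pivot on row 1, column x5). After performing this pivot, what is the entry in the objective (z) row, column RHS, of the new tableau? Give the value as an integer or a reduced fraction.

Pivot element is row 1, column x5: 6.
Normalize row 1: new (row 1, RHS) = 12/6 = 2.
z-row ← z-row − (-9)·(new row 1): 0 − (-9)·2 = 18.

18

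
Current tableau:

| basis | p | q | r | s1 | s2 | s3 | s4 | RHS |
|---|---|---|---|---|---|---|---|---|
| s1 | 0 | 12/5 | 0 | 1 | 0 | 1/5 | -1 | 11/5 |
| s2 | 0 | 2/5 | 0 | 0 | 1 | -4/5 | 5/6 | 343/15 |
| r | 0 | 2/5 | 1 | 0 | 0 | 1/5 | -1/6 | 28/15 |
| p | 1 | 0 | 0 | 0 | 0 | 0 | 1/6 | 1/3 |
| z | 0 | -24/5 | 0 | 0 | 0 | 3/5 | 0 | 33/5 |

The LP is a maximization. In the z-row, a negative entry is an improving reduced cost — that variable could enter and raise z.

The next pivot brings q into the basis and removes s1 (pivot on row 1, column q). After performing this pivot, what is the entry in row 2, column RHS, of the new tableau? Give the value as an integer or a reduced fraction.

45/2

Pivot element is row 1, column q: 12/5.
Normalize row 1: new (row 1, RHS) = (11/5)/(12/5) = 11/12.
row 2 ← row 2 − (2/5)·(new row 1): 343/15 − (2/5)·(11/12) = 45/2.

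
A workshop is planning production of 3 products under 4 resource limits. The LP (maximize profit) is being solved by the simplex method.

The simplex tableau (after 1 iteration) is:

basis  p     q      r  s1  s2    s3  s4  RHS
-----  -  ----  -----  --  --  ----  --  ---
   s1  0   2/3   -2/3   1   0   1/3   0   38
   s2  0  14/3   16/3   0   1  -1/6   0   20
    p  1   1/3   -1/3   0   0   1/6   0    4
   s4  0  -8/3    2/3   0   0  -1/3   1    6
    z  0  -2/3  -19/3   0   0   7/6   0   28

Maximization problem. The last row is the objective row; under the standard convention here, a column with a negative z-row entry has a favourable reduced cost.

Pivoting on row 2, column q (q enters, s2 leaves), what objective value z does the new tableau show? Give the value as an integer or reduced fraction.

216/7

Minimum ratio for q: 20/(14/3) = 30/7.
z changes by −(z-row coeff of q)·ratio = −(-2/3)·(30/7) = 20/7.
New z = 28 + (20/7) = 216/7.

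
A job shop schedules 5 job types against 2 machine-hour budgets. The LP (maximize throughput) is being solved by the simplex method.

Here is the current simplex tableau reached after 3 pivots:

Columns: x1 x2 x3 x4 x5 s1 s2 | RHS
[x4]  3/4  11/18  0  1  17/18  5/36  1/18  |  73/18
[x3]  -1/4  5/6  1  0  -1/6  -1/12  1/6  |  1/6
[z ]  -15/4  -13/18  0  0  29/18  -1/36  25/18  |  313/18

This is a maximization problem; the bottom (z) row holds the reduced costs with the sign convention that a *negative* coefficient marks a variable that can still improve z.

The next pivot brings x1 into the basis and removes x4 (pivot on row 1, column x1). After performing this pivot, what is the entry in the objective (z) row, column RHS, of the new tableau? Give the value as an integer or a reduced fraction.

113/3

Pivot element is row 1, column x1: 3/4.
Normalize row 1: new (row 1, RHS) = (73/18)/(3/4) = 146/27.
z-row ← z-row − (-15/4)·(new row 1): 313/18 − (-15/4)·(146/27) = 113/3.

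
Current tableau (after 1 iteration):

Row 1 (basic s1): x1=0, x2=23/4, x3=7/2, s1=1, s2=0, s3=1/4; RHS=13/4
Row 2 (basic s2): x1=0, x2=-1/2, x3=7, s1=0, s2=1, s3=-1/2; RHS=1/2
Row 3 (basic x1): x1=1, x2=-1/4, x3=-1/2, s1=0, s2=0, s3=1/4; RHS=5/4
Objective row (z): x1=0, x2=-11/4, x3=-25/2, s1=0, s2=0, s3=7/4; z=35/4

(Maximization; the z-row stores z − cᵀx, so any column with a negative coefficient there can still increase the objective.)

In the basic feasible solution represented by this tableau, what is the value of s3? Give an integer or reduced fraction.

0

s3 is nonbasic (not in the basis column), so its value in the current BFS is 0.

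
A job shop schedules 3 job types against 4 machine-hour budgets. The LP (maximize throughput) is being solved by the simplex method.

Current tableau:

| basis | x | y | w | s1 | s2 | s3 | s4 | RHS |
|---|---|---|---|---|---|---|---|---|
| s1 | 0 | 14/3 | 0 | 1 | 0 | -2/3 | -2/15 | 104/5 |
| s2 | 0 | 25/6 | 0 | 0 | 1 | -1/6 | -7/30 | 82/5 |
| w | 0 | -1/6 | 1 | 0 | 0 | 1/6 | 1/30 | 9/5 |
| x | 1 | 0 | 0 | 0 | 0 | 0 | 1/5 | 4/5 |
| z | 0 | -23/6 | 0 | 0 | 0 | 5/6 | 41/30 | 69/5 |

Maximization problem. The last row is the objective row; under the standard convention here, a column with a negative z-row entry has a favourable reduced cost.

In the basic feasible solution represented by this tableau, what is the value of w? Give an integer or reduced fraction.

w is basic (row 3); its value is the RHS of that row: 9/5.

9/5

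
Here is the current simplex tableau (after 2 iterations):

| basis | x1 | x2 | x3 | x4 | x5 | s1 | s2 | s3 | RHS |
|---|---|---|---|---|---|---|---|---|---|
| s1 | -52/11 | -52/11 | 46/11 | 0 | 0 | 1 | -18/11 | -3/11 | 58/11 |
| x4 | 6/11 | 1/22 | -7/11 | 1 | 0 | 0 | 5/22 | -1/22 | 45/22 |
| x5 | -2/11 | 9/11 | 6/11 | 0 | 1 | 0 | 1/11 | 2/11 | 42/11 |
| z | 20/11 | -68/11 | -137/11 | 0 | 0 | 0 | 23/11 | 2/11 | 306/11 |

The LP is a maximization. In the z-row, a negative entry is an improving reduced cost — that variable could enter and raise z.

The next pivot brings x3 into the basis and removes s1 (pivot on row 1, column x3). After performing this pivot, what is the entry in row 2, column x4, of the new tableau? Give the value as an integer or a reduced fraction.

1

Pivot element is row 1, column x3: 46/11.
Normalize row 1: new (row 1, x4) = 0/(46/11) = 0.
row 2 ← row 2 − (-7/11)·(new row 1): 1 − (-7/11)·0 = 1.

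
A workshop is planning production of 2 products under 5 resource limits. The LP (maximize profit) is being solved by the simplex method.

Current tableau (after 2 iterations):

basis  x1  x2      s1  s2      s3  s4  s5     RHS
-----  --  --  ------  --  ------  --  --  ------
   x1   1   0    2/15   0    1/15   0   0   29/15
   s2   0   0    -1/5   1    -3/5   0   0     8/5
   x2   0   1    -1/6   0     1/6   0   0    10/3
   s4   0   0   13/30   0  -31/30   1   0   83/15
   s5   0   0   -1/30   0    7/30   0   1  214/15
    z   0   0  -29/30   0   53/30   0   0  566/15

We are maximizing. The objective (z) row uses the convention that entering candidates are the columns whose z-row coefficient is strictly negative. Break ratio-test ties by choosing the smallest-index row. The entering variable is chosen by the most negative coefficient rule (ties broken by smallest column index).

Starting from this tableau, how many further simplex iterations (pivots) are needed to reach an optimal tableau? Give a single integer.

2

pivot: s1 in, s4 out → z = 651/13
pivot: s3 in, x1 out → z = 252/5
No improving column remains; optimal.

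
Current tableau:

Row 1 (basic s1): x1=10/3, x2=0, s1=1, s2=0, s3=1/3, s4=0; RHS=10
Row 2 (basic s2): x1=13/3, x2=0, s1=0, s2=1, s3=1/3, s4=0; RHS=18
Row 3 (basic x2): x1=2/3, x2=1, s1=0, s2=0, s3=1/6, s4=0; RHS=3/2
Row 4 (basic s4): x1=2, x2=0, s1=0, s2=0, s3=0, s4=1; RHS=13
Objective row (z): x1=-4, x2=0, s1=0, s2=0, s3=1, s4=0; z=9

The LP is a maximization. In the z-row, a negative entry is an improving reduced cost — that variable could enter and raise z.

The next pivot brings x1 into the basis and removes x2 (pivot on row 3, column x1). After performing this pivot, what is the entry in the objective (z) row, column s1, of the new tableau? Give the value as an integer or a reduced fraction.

Pivot element is row 3, column x1: 2/3.
Normalize row 3: new (row 3, s1) = 0/(2/3) = 0.
z-row ← z-row − (-4)·(new row 3): 0 − (-4)·0 = 0.

0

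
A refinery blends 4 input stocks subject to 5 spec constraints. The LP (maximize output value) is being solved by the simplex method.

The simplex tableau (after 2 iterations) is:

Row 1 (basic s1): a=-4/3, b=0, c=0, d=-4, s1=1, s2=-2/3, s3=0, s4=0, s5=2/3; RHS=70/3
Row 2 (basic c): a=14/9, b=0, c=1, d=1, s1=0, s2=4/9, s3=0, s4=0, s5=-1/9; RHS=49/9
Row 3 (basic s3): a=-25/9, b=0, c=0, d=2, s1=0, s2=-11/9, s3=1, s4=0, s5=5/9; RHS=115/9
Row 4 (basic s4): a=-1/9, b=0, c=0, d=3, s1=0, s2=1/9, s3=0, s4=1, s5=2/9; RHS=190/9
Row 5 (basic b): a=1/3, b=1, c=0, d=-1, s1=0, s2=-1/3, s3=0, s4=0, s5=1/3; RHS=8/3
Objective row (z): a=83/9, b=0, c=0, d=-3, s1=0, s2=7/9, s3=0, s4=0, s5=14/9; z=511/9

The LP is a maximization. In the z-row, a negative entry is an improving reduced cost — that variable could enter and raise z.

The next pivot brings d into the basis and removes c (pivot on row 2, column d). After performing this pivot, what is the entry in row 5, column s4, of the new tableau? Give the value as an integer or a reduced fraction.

0

Pivot element is row 2, column d: 1.
Normalize row 2: new (row 2, s4) = 0/1 = 0.
row 5 ← row 5 − (-1)·(new row 2): 0 − (-1)·0 = 0.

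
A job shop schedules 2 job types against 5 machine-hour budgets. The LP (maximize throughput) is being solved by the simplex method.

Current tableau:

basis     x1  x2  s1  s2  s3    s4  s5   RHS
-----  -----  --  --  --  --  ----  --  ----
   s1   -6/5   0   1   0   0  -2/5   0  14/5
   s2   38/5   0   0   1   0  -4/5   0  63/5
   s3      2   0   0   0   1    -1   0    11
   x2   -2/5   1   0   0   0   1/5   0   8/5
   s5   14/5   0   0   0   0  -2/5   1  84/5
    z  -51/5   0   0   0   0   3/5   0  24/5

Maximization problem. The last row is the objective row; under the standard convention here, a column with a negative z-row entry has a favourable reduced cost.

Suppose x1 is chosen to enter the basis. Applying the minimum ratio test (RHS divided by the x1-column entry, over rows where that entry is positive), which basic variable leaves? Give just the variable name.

s2

Ratios: row 1 (s1): entry -6/5 ≤ 0, skip; row 2 (s2): (63/5)/(38/5) = 63/38; row 3 (s3): 11/2 = 11/2; row 4 (x2): entry -2/5 ≤ 0, skip; row 5 (s5): (84/5)/(14/5) = 6.
Minimum ratio 63/38 is in the s2 row, so s2 leaves.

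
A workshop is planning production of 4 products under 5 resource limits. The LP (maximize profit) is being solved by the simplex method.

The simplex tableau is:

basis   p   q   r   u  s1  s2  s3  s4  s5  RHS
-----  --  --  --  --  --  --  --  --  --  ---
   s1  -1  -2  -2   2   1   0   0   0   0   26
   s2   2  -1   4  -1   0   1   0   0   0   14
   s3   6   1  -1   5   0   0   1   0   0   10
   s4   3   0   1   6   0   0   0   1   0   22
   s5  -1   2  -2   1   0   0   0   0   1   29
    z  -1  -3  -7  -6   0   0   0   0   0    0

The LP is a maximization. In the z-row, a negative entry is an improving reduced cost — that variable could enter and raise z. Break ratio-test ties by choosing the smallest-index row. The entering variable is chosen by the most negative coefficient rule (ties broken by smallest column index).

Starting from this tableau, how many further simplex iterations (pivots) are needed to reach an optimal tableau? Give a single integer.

pivot: r in, s2 out → z = 49/2
pivot: u in, s3 out → z = 884/19
pivot: q in, u out → z = 110
No improving column remains; optimal.

3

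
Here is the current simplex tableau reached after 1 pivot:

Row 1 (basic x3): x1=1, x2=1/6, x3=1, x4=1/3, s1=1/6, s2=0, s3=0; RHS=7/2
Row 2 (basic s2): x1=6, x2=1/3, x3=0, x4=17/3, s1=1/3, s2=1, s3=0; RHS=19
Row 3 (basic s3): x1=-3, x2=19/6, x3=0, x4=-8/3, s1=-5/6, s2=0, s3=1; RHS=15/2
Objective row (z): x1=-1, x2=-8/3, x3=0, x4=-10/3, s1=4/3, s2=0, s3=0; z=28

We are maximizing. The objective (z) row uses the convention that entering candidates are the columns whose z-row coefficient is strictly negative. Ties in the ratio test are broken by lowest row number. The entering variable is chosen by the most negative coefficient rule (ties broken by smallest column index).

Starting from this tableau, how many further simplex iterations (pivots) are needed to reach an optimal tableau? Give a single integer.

pivot: x4 in, s2 out → z = 666/17
pivot: x2 in, s3 out → z = 5808/113
No improving column remains; optimal.

2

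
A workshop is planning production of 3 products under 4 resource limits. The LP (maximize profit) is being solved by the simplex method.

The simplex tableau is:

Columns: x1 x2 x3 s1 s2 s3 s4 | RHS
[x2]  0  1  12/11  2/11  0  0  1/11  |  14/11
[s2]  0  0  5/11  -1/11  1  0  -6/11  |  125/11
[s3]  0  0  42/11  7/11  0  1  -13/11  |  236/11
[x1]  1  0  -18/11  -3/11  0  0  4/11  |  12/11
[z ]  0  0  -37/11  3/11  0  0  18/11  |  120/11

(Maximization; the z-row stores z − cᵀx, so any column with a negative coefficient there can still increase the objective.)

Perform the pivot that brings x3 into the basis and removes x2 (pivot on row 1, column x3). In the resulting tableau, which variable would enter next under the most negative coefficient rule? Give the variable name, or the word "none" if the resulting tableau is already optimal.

none

Pivot element 12/11. New z-row = old z-row − (-37/11)·(row 1/(12/11)).
Updated z-row coefficients: x1: 0, x2: 37/12, x3: 0, s1: 5/6, s2: 0, s3: 0, s4: 23/12.
No coefficient is strictly negative; the tableau after this pivot is optimal.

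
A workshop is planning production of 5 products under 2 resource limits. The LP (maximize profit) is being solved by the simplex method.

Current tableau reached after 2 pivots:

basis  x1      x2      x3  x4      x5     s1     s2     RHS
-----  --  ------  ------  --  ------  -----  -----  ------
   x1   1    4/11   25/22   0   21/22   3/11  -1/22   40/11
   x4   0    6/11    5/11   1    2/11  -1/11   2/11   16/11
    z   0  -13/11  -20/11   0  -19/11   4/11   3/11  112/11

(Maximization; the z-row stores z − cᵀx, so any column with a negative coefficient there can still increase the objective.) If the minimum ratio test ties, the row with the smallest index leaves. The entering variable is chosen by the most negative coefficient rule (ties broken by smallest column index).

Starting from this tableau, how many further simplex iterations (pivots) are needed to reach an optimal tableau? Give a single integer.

3

pivot: x3 in, x1 out → z = 16
pivot: x2 in, x4 out → z = 16
pivot: x5 in, x3 out → z = 88/5
No improving column remains; optimal.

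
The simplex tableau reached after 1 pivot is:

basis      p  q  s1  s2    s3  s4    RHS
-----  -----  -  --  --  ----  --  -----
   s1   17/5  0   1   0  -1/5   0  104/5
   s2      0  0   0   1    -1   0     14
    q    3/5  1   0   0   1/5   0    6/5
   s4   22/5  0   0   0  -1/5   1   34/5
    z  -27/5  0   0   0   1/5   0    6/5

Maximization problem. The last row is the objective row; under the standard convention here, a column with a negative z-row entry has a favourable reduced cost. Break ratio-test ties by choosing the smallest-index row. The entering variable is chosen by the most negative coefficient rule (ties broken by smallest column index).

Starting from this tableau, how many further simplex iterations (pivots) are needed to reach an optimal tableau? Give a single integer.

2

pivot: p in, s4 out → z = 105/11
pivot: s3 in, q out → z = 48/5
No improving column remains; optimal.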